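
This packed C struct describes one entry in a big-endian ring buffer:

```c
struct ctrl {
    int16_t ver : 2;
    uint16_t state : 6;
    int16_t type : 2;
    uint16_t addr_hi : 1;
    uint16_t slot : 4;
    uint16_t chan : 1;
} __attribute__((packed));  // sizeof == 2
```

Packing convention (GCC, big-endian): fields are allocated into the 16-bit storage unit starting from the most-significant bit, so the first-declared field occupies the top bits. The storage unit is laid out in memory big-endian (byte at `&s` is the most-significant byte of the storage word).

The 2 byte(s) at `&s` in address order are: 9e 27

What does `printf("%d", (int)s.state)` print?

[0]=0x9e [1]=0x27 (big-endian) → word 0x9e27
ver:2 @ bit 14 → (0x9e27>>14)&0x3 = 0x2
state:6 @ bit 8 → (0x9e27>>8)&0x3f = 0x1e  ←
type:2 @ bit 6 → (0x9e27>>6)&0x3 = 0x0
addr_hi:1 @ bit 5 → (0x9e27>>5)&0x1 = 0x1
slot:4 @ bit 1 → (0x9e27>>1)&0xf = 0x3
chan:1 @ bit 0 → (0x9e27>>0)&0x1 = 0x1

30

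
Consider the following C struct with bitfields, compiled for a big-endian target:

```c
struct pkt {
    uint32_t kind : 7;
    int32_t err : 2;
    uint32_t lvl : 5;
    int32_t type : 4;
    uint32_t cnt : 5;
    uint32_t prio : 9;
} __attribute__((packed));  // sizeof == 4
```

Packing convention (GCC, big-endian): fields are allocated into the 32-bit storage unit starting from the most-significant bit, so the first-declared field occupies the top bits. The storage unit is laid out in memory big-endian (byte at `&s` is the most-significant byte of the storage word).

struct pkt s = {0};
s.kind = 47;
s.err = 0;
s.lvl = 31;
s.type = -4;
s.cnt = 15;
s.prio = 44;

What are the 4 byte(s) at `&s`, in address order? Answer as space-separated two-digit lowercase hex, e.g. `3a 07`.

5e 7f 1e 2c

kind (7b) val=47 bits=0x2f at bit 25: 0x5e000000
err (2b) val=0 bits=0x0 at bit 23: 0x5e000000
lvl (5b) val=31 bits=0x1f at bit 18: 0x5e7c0000
type (4b) val=-4 bits=0xc at bit 14: 0x5e7f0000
cnt (5b) val=15 bits=0xf at bit 9: 0x5e7f1e00
prio (9b) val=44 bits=0x2c at bit 0: 0x5e7f1e2c
word = 0x5e7f1e2c → big-endian bytes:
  [0]=0x5e  [1]=0x7f  [2]=0x1e  [3]=0x2c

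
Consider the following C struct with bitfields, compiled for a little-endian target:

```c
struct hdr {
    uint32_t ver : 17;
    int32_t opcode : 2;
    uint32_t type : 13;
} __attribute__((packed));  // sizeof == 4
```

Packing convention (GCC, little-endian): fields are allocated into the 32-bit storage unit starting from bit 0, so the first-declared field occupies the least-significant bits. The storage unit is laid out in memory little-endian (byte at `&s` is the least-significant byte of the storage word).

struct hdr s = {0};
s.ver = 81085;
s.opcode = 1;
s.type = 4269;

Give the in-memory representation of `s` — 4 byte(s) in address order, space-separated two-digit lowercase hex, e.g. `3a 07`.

bd 3c 6b 85

[0+:17] ver=81085 & 0x1ffff = 0x13cbd; word=0x00013cbd
[17+:2] opcode=1 & 0x3 = 0x1; word=0x00033cbd
[19+:13] type=4269 & 0x1fff = 0x10ad; word=0x856b3cbd
word = 0x856b3cbd → little-endian bytes:
  [0]=0xbd  [1]=0x3c  [2]=0x6b  [3]=0x85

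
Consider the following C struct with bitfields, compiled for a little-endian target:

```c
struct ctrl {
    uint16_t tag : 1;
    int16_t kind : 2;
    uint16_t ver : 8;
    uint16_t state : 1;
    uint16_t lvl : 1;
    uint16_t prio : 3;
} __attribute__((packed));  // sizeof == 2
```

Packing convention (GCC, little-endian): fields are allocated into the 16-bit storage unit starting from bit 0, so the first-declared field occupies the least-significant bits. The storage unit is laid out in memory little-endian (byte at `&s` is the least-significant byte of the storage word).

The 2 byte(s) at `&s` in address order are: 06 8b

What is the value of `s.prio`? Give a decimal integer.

[0]=0x06 [1]=0x8b (little-endian) → word 0x8b06
tag:1 @ bit 0 → (0x8b06>>0)&0x1 = 0x0
kind:2 @ bit 1 → (0x8b06>>1)&0x3 = 0x3
ver:8 @ bit 3 → (0x8b06>>3)&0xff = 0x60
state:1 @ bit 11 → (0x8b06>>11)&0x1 = 0x1
lvl:1 @ bit 12 → (0x8b06>>12)&0x1 = 0x0
prio:3 @ bit 13 → (0x8b06>>13)&0x7 = 0x4  ←

4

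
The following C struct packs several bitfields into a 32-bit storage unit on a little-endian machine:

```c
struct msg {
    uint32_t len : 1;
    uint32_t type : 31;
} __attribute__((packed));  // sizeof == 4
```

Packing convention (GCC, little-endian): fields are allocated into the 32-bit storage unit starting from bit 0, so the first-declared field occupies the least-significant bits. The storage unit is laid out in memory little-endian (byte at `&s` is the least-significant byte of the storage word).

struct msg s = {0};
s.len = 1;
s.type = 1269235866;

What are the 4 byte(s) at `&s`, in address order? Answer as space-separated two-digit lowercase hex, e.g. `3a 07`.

[0+:1] len=1 & 0x1 = 0x1; word=0x00000001
[1+:31] type=1269235866 & 0x7fffffff = 0x4ba7009a; word=0x974e0135
word = 0x974e0135 → little-endian bytes:
  [0]=0x35  [1]=0x01  [2]=0x4e  [3]=0x97

35 01 4e 97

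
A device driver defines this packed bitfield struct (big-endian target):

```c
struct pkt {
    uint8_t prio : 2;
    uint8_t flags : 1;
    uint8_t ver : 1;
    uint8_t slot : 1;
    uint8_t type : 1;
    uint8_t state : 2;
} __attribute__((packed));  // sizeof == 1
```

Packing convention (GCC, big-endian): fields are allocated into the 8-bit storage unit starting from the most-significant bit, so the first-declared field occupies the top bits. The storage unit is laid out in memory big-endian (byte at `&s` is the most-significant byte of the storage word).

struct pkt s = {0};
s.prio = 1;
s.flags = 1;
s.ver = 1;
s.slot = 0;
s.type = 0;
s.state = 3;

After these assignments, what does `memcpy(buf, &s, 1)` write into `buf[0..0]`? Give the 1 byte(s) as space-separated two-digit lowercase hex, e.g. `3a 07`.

73

prio:2 = 1 → 0x1 << 6 → word 0x40
flags:1 = 1 → 0x1 << 5 → word 0x60
ver:1 = 1 → 0x1 << 4 → word 0x70
slot:1 = 0 → 0x0 << 3 → word 0x70
type:1 = 0 → 0x0 << 2 → word 0x70
state:2 = 3 → 0x3 << 0 → word 0x73
word = 0x73 → big-endian bytes:
  [0]=0x73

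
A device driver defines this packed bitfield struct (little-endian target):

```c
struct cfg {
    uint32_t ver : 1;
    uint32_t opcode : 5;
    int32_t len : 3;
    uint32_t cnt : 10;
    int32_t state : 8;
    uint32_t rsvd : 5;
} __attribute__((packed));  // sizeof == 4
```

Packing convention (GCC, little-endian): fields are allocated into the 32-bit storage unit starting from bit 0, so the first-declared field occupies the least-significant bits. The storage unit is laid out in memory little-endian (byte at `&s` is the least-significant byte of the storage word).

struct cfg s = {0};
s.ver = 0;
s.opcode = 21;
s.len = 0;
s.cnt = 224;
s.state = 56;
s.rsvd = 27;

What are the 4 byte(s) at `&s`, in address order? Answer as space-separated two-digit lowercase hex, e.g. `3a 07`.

2a c0 c1 d9

ver (1b) val=0 bits=0x0 at bit 0: 0x00000000
opcode (5b) val=21 bits=0x15 at bit 1: 0x0000002a
len (3b) val=0 bits=0x0 at bit 6: 0x0000002a
cnt (10b) val=224 bits=0xe0 at bit 9: 0x0001c02a
state (8b) val=56 bits=0x38 at bit 19: 0x01c1c02a
rsvd (5b) val=27 bits=0x1b at bit 27: 0xd9c1c02a
word = 0xd9c1c02a → little-endian bytes:
  [0]=0x2a  [1]=0xc0  [2]=0xc1  [3]=0xd9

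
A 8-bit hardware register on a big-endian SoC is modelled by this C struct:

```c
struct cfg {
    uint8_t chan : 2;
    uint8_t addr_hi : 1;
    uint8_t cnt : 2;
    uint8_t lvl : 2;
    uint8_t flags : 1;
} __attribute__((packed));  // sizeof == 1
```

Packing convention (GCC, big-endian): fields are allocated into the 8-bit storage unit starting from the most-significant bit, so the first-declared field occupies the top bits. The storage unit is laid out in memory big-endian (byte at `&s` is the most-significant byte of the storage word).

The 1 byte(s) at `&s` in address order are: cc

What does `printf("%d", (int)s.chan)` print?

3

[0]=0xcc (big-endian) → word 0xcc
chan:2 @ bit 6 → (0xcc>>6)&0x3 = 0x3  ←
addr_hi:1 @ bit 5 → (0xcc>>5)&0x1 = 0x0
cnt:2 @ bit 3 → (0xcc>>3)&0x3 = 0x1
lvl:2 @ bit 1 → (0xcc>>1)&0x3 = 0x2
flags:1 @ bit 0 → (0xcc>>0)&0x1 = 0x0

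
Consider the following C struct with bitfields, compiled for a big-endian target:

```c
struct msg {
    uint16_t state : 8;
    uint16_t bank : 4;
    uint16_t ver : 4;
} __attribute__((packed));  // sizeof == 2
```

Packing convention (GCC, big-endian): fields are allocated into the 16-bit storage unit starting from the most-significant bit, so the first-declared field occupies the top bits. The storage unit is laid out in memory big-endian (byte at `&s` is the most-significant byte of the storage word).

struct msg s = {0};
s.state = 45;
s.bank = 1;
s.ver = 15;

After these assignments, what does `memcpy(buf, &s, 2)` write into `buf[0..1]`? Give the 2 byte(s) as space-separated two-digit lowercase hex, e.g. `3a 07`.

2d 1f

state (8b) val=45 bits=0x2d at bit 8: 0x2d00
bank (4b) val=1 bits=0x1 at bit 4: 0x2d10
ver (4b) val=15 bits=0xf at bit 0: 0x2d1f
word = 0x2d1f → big-endian bytes:
  [0]=0x2d  [1]=0x1f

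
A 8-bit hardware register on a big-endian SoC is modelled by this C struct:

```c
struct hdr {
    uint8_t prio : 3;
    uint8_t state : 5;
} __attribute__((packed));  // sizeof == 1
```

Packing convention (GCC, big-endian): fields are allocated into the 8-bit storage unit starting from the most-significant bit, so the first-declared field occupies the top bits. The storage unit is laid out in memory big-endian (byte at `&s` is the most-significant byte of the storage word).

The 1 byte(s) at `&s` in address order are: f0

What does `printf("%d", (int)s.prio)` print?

[0]=0xf0 (big-endian) → word 0xf0
prio [5+:3] = (word>>5) & 0x7 = 7  ←
state [0+:5] = (word>>0) & 0x1f = 16

7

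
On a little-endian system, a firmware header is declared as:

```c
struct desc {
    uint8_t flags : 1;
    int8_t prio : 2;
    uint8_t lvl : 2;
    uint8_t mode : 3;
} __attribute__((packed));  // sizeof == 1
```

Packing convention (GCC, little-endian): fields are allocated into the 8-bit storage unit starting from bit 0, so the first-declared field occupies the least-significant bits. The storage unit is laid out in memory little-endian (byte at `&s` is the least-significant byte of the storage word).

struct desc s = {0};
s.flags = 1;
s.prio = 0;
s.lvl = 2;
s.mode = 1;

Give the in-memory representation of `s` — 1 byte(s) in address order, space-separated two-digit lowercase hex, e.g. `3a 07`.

flags:1 = 1 → 0x1 << 0 → word 0x01
prio:2 = 0 → 0x0 << 1 → word 0x01
lvl:2 = 2 → 0x2 << 3 → word 0x11
mode:3 = 1 → 0x1 << 5 → word 0x31
word = 0x31 → little-endian bytes:
  [0]=0x31

31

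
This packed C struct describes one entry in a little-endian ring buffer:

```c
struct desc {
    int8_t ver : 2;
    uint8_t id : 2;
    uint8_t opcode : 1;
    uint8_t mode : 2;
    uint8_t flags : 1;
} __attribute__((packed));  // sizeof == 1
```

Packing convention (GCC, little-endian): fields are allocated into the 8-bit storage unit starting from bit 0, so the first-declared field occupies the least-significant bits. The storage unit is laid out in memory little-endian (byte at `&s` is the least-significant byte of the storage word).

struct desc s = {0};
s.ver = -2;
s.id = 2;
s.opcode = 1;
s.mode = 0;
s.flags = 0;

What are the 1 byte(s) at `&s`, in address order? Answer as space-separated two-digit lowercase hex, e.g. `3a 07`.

1a

ver (2b) val=-2 bits=0x2 at bit 0: 0x02
id (2b) val=2 bits=0x2 at bit 2: 0x0a
opcode (1b) val=1 bits=0x1 at bit 4: 0x1a
mode (2b) val=0 bits=0x0 at bit 5: 0x1a
flags (1b) val=0 bits=0x0 at bit 7: 0x1a
word = 0x1a → little-endian bytes:
  [0]=0x1a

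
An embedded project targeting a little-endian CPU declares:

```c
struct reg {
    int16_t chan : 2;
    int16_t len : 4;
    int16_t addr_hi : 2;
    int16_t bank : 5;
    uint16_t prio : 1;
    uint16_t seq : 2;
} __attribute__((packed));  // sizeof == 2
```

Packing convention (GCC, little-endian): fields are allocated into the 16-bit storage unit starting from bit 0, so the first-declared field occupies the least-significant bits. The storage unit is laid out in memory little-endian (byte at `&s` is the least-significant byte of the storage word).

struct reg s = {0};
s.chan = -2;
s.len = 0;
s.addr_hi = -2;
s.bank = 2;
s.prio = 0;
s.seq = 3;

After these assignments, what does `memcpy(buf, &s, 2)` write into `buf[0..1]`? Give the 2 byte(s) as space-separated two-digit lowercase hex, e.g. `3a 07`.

82 c2

chan (2b) val=-2 bits=0x2 at bit 0: 0x0002
len (4b) val=0 bits=0x0 at bit 2: 0x0002
addr_hi (2b) val=-2 bits=0x2 at bit 6: 0x0082
bank (5b) val=2 bits=0x2 at bit 8: 0x0282
prio (1b) val=0 bits=0x0 at bit 13: 0x0282
seq (2b) val=3 bits=0x3 at bit 14: 0xc282
word = 0xc282 → little-endian bytes:
  [0]=0x82  [1]=0xc2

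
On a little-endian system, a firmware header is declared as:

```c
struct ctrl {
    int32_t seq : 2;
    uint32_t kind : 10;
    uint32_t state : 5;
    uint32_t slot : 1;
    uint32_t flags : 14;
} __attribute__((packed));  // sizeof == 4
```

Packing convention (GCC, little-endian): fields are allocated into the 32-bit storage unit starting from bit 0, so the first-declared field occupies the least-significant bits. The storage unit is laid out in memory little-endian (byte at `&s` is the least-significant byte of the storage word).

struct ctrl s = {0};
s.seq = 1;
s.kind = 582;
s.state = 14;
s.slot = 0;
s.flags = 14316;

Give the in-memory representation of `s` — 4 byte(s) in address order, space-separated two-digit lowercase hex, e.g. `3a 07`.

[0+:2] seq=1 & 0x3 = 0x1; word=0x00000001
[2+:10] kind=582 & 0x3ff = 0x246; word=0x00000919
[12+:5] state=14 & 0x1f = 0xe; word=0x0000e919
[17+:1] slot=0 & 0x1 = 0x0; word=0x0000e919
[18+:14] flags=14316 & 0x3fff = 0x37ec; word=0xdfb0e919
word = 0xdfb0e919 → little-endian bytes:
  [0]=0x19  [1]=0xe9  [2]=0xb0  [3]=0xdf

19 e9 b0 df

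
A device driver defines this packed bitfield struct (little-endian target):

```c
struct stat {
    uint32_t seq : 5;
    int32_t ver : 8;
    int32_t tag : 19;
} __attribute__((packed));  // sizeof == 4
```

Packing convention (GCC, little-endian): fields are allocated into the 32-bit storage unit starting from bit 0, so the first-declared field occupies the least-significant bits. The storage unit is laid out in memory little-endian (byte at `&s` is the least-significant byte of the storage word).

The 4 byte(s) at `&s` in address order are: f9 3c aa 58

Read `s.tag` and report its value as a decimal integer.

181585

[0]=0xf9 [1]=0x3c [2]=0xaa [3]=0x58 (little-endian) → word 0x58aa3cf9
seq:5 @ bit 0 → (0x58aa3cf9>>0)&0x1f = 0x19
ver:8 @ bit 5 → (0x58aa3cf9>>5)&0xff = 0xe7
tag:19 @ bit 13 → (0x58aa3cf9>>13)&0x7ffff = 0x2c551  ←
tag signed 19b, MSB=0: value = 181585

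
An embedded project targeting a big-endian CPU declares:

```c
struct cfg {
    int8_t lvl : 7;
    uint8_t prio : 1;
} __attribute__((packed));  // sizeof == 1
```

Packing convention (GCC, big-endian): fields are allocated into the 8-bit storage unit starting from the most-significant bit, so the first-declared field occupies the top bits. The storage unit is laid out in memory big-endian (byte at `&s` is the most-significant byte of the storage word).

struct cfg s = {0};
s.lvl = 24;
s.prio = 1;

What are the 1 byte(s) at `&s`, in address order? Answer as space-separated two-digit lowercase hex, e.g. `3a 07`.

[1+:7] lvl=24 & 0x7f = 0x18; word=0x30
[0+:1] prio=1 & 0x1 = 0x1; word=0x31
word = 0x31 → big-endian bytes:
  [0]=0x31

31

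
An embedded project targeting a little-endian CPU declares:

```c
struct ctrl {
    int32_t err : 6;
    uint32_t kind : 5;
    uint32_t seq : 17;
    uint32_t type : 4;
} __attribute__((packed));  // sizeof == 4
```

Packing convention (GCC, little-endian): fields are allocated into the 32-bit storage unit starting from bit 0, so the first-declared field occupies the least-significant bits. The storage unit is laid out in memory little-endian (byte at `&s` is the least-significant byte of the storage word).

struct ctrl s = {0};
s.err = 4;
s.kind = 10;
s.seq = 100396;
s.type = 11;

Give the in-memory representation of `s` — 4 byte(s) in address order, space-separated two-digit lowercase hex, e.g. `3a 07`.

84 62 41 bc

err (6b) val=4 bits=0x4 at bit 0: 0x00000004
kind (5b) val=10 bits=0xa at bit 6: 0x00000284
seq (17b) val=100396 bits=0x1882c at bit 11: 0x0c416284
type (4b) val=11 bits=0xb at bit 28: 0xbc416284
word = 0xbc416284 → little-endian bytes:
  [0]=0x84  [1]=0x62  [2]=0x41  [3]=0xbc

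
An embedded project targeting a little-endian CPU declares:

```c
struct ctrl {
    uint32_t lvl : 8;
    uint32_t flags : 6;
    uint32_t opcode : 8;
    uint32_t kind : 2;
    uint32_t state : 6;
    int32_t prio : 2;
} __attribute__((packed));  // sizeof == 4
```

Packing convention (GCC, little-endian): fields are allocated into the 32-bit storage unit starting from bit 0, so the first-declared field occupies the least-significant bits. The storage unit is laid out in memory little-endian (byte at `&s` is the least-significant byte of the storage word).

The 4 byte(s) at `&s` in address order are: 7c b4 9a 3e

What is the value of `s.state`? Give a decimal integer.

[0]=0x7c [1]=0xb4 [2]=0x9a [3]=0x3e (little-endian) → word 0x3e9ab47c
lvl [0+:8] = (word>>0) & 0xff = 124
flags [8+:6] = (word>>8) & 0x3f = 52
opcode [14+:8] = (word>>14) & 0xff = 106
kind [22+:2] = (word>>22) & 0x3 = 2
state [24+:6] = (word>>24) & 0x3f = 62  ←
prio [30+:2] = (word>>30) & 0x3 = 0

62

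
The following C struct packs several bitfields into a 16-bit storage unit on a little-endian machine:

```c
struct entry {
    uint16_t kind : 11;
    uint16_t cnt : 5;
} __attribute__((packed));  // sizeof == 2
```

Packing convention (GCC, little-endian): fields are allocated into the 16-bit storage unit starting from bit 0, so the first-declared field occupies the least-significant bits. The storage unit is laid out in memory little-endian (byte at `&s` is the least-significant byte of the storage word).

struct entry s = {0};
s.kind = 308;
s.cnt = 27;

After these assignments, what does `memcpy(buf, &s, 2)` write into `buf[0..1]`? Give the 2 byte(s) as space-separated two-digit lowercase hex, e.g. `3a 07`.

34 d9

kind:11 = 308 → 0x134 << 0 → word 0x0134
cnt:5 = 27 → 0x1b << 11 → word 0xd934
word = 0xd934 → little-endian bytes:
  [0]=0x34  [1]=0xd9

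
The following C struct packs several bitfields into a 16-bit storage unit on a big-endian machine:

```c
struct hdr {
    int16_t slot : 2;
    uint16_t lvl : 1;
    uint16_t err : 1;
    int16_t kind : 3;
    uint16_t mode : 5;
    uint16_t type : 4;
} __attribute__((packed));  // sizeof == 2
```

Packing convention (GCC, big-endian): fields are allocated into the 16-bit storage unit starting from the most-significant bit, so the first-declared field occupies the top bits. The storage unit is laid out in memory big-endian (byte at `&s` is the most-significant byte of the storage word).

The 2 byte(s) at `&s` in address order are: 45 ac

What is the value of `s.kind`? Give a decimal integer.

[0]=0x45 [1]=0xac (big-endian) → word 0x45ac
slot [14+:2] = (word>>14) & 0x3 = 1
lvl [13+:1] = (word>>13) & 0x1 = 0
err [12+:1] = (word>>12) & 0x1 = 0
kind [9+:3] = (word>>9) & 0x7 = 2  ←
mode [4+:5] = (word>>4) & 0x1f = 26
type [0+:4] = (word>>0) & 0xf = 12
kind signed 3b, MSB=0: value = 2

2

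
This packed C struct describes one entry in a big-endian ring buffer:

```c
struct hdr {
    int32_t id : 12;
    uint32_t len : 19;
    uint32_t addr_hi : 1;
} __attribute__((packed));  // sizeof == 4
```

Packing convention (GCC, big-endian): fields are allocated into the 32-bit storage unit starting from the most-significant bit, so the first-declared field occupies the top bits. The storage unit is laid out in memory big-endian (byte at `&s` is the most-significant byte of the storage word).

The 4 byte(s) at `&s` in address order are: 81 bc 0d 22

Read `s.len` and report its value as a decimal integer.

394897

[0]=0x81 [1]=0xbc [2]=0x0d [3]=0x22 (big-endian) → word 0x81bc0d22
id:12 @ bit 20 → (0x81bc0d22>>20)&0xfff = 0x81b
len:19 @ bit 1 → (0x81bc0d22>>1)&0x7ffff = 0x60691  ←
addr_hi:1 @ bit 0 → (0x81bc0d22>>0)&0x1 = 0x0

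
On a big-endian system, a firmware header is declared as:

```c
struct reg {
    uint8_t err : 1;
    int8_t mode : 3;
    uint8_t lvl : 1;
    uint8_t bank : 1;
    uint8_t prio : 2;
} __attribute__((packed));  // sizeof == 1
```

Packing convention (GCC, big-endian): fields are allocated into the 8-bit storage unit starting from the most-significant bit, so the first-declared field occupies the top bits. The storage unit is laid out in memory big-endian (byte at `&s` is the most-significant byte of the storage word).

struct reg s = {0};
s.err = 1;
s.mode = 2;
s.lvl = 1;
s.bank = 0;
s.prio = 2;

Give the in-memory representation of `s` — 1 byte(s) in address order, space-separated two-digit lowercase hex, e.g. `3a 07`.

aa

err:1 = 1 → 0x1 << 7 → word 0x80
mode:3 = 2 → 0x2 << 4 → word 0xa0
lvl:1 = 1 → 0x1 << 3 → word 0xa8
bank:1 = 0 → 0x0 << 2 → word 0xa8
prio:2 = 2 → 0x2 << 0 → word 0xaa
word = 0xaa → big-endian bytes:
  [0]=0xaa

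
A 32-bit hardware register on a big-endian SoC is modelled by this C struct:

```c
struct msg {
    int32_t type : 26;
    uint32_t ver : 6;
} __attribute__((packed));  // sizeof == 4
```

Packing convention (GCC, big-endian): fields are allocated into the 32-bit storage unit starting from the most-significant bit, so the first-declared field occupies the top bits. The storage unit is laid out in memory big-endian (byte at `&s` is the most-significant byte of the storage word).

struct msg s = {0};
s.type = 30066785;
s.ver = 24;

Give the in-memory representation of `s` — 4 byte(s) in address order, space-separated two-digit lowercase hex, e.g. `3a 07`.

type (26b) val=30066785 bits=0x1cac861 at bit 6: 0x72b21840
ver (6b) val=24 bits=0x18 at bit 0: 0x72b21858
word = 0x72b21858 → big-endian bytes:
  [0]=0x72  [1]=0xb2  [2]=0x18  [3]=0x58

72 b2 18 58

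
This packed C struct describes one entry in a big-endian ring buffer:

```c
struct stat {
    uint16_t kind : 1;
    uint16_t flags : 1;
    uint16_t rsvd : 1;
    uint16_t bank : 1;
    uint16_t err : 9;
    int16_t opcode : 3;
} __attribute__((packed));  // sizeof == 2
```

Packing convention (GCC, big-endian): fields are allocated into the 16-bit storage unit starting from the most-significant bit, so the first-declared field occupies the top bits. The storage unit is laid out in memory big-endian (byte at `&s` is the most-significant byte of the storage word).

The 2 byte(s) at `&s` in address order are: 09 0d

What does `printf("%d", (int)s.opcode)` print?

[0]=0x09 [1]=0x0d (big-endian) → word 0x090d
kind [15+:1] = (word>>15) & 0x1 = 0
flags [14+:1] = (word>>14) & 0x1 = 0
rsvd [13+:1] = (word>>13) & 0x1 = 0
bank [12+:1] = (word>>12) & 0x1 = 0
err [3+:9] = (word>>3) & 0x1ff = 289
opcode [0+:3] = (word>>0) & 0x7 = 5  ←
opcode signed 3b, MSB=1: 5 - 8 = -3

-3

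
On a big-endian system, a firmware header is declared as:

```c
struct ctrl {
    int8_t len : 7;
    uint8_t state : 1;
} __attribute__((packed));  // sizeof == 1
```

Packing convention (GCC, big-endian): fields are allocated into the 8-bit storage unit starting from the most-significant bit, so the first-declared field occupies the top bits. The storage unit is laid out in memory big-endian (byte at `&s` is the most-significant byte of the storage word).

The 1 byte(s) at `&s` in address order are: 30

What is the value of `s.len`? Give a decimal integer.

24

[0]=0x30 (big-endian) → word 0x30
len:7 @ bit 1 → (0x30>>1)&0x7f = 0x18  ←
state:1 @ bit 0 → (0x30>>0)&0x1 = 0x0
len signed 7b, MSB=0: value = 24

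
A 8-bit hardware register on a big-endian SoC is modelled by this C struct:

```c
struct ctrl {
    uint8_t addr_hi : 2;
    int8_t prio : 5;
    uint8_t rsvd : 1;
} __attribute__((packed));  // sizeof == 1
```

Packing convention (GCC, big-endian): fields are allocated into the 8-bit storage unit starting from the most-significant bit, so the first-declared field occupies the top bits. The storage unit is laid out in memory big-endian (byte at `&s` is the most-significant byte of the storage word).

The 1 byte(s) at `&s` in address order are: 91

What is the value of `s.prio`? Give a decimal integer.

[0]=0x91 (big-endian) → word 0x91
addr_hi [6+:2] = (word>>6) & 0x3 = 2
prio [1+:5] = (word>>1) & 0x1f = 8  ←
rsvd [0+:1] = (word>>0) & 0x1 = 1
prio signed 5b, MSB=0: value = 8

8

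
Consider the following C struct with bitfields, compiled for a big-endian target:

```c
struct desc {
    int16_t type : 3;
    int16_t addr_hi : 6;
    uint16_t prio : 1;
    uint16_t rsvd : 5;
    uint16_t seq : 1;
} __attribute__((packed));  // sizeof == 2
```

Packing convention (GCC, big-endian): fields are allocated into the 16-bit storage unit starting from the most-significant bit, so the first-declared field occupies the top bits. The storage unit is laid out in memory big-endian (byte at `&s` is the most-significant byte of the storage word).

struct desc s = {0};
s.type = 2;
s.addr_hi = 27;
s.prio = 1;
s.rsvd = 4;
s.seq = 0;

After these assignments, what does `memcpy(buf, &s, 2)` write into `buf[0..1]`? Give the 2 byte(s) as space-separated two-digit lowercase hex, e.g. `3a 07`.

type:3 = 2 → 0x2 << 13 → word 0x4000
addr_hi:6 = 27 → 0x1b << 7 → word 0x4d80
prio:1 = 1 → 0x1 << 6 → word 0x4dc0
rsvd:5 = 4 → 0x4 << 1 → word 0x4dc8
seq:1 = 0 → 0x0 << 0 → word 0x4dc8
word = 0x4dc8 → big-endian bytes:
  [0]=0x4d  [1]=0xc8

4d c8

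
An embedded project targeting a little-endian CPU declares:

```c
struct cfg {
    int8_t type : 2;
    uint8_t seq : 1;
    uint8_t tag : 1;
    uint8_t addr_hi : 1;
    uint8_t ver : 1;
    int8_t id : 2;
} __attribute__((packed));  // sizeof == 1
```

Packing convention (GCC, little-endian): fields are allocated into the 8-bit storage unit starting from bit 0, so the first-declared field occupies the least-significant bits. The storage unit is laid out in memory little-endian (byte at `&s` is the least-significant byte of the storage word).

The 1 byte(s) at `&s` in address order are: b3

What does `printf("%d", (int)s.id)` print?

-2

[0]=0xb3 (little-endian) → word 0xb3
type [0+:2] = (word>>0) & 0x3 = 3
seq [2+:1] = (word>>2) & 0x1 = 0
tag [3+:1] = (word>>3) & 0x1 = 0
addr_hi [4+:1] = (word>>4) & 0x1 = 1
ver [5+:1] = (word>>5) & 0x1 = 1
id [6+:2] = (word>>6) & 0x3 = 2  ←
id signed 2b, MSB=1: 2 - 4 = -2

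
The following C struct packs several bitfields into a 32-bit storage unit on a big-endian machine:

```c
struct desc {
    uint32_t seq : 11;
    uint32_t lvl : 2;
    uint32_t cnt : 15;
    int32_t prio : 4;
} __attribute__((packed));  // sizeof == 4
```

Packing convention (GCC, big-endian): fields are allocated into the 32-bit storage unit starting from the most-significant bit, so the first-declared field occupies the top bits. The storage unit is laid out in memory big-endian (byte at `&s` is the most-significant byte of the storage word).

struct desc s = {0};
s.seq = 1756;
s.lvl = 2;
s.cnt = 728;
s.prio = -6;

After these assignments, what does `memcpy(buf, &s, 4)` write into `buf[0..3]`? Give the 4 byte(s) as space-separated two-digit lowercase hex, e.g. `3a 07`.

db 90 2d 8a

seq:11 = 1756 → 0x6dc << 21 → word 0xdb800000
lvl:2 = 2 → 0x2 << 19 → word 0xdb900000
cnt:15 = 728 → 0x2d8 << 4 → word 0xdb902d80
prio:4 = -6 → 0xa << 0 → word 0xdb902d8a
word = 0xdb902d8a → big-endian bytes:
  [0]=0xdb  [1]=0x90  [2]=0x2d  [3]=0x8a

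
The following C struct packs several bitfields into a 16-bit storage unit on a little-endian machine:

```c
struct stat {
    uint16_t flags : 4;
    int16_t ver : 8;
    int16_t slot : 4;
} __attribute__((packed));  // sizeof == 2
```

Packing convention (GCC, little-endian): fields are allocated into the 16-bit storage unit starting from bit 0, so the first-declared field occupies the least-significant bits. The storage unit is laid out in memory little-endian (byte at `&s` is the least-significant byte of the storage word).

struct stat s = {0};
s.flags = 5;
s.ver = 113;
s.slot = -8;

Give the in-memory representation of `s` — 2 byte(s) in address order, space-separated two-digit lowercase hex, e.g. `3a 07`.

flags:4 = 5 → 0x5 << 0 → word 0x0005
ver:8 = 113 → 0x71 << 4 → word 0x0715
slot:4 = -8 → 0x8 << 12 → word 0x8715
word = 0x8715 → little-endian bytes:
  [0]=0x15  [1]=0x87

15 87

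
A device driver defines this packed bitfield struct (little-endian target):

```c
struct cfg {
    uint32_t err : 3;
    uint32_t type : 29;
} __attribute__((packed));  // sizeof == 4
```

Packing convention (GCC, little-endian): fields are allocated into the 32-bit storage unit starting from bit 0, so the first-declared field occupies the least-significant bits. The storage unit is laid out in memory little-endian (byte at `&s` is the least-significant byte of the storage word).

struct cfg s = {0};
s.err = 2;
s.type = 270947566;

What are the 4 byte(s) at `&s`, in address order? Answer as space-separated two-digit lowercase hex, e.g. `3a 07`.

err:3 = 2 → 0x2 << 0 → word 0x00000002
type:29 = 270947566 → 0x102654ee << 3 → word 0x8132a772
word = 0x8132a772 → little-endian bytes:
  [0]=0x72  [1]=0xa7  [2]=0x32  [3]=0x81

72 a7 32 81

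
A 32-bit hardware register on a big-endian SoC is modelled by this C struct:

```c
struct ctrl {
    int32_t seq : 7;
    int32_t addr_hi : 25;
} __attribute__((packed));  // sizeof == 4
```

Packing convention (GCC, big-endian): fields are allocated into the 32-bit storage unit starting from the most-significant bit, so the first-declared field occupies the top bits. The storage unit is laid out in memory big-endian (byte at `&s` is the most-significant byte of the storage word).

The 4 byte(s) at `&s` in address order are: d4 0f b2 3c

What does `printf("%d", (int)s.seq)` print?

[0]=0xd4 [1]=0x0f [2]=0xb2 [3]=0x3c (big-endian) → word 0xd40fb23c
seq:7 @ bit 25 → (0xd40fb23c>>25)&0x7f = 0x6a  ←
addr_hi:25 @ bit 0 → (0xd40fb23c>>0)&0x1ffffff = 0xfb23c
seq signed 7b, MSB=1: 106 - 128 = -22

-22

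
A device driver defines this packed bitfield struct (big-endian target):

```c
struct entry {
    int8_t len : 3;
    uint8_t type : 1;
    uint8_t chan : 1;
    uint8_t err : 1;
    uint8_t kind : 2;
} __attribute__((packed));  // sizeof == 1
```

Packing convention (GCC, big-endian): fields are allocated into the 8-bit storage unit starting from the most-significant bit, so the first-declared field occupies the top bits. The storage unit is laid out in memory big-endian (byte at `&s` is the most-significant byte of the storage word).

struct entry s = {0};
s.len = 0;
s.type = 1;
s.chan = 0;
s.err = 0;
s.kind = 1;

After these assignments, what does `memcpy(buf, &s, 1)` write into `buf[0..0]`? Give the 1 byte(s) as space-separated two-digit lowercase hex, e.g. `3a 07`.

11

len:3 = 0 → 0x0 << 5 → word 0x00
type:1 = 1 → 0x1 << 4 → word 0x10
chan:1 = 0 → 0x0 << 3 → word 0x10
err:1 = 0 → 0x0 << 2 → word 0x10
kind:2 = 1 → 0x1 << 0 → word 0x11
word = 0x11 → big-endian bytes:
  [0]=0x11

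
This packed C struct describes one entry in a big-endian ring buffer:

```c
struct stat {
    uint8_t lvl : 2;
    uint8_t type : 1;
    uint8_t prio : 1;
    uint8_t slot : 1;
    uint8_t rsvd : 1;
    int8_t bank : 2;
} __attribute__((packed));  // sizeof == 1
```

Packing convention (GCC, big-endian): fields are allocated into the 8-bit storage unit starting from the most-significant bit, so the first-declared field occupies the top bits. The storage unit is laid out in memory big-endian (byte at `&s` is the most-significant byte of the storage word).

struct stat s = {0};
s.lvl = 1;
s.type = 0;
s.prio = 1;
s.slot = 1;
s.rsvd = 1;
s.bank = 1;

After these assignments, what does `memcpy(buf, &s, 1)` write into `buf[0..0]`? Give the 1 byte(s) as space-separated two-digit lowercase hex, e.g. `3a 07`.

[6+:2] lvl=1 & 0x3 = 0x1; word=0x40
[5+:1] type=0 & 0x1 = 0x0; word=0x40
[4+:1] prio=1 & 0x1 = 0x1; word=0x50
[3+:1] slot=1 & 0x1 = 0x1; word=0x58
[2+:1] rsvd=1 & 0x1 = 0x1; word=0x5c
[0+:2] bank=1 & 0x3 = 0x1; word=0x5d
word = 0x5d → big-endian bytes:
  [0]=0x5d

5d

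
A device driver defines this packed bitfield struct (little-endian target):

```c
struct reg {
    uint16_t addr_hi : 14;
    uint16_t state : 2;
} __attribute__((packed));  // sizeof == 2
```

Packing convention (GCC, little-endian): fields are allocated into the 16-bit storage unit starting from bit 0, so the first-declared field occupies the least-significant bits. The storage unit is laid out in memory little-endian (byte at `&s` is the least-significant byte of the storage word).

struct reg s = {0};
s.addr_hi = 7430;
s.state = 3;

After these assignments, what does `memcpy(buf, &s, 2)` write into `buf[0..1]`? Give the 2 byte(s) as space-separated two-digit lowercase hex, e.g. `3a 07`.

06 dd

[0+:14] addr_hi=7430 & 0x3fff = 0x1d06; word=0x1d06
[14+:2] state=3 & 0x3 = 0x3; word=0xdd06
word = 0xdd06 → little-endian bytes:
  [0]=0x06  [1]=0xdd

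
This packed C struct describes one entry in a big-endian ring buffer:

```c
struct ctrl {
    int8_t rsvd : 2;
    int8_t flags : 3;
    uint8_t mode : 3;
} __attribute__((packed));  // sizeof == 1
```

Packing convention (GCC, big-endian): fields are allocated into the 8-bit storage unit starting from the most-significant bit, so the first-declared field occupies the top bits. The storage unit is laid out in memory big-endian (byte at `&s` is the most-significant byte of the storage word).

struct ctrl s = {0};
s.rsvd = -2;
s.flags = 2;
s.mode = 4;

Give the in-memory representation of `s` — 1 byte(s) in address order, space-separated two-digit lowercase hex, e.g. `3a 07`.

rsvd:2 = -2 → 0x2 << 6 → word 0x80
flags:3 = 2 → 0x2 << 3 → word 0x90
mode:3 = 4 → 0x4 << 0 → word 0x94
word = 0x94 → big-endian bytes:
  [0]=0x94

94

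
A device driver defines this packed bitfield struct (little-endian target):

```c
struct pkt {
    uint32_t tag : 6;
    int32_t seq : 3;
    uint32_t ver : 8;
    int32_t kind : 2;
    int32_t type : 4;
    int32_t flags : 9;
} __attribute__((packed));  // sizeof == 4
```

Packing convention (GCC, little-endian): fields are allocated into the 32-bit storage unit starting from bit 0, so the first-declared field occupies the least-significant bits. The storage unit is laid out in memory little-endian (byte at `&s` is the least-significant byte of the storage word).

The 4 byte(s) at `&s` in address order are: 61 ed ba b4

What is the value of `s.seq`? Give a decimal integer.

-3

[0]=0x61 [1]=0xed [2]=0xba [3]=0xb4 (little-endian) → word 0xb4baed61
tag [0+:6] = (word>>0) & 0x3f = 33
seq [6+:3] = (word>>6) & 0x7 = 5  ←
ver [9+:8] = (word>>9) & 0xff = 118
kind [17+:2] = (word>>17) & 0x3 = 1
type [19+:4] = (word>>19) & 0xf = 7
flags [23+:9] = (word>>23) & 0x1ff = 361
seq signed 3b, MSB=1: 5 - 8 = -3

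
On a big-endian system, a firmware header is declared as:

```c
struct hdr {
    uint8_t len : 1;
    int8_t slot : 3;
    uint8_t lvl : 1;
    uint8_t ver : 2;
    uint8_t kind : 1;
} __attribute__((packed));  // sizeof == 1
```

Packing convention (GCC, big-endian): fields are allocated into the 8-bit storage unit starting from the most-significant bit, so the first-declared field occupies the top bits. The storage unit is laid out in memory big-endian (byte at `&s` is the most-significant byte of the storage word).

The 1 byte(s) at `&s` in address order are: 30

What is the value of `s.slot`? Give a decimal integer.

[0]=0x30 (big-endian) → word 0x30
len:1 @ bit 7 → (0x30>>7)&0x1 = 0x0
slot:3 @ bit 4 → (0x30>>4)&0x7 = 0x3  ←
lvl:1 @ bit 3 → (0x30>>3)&0x1 = 0x0
ver:2 @ bit 1 → (0x30>>1)&0x3 = 0x0
kind:1 @ bit 0 → (0x30>>0)&0x1 = 0x0
slot signed 3b, MSB=0: value = 3

3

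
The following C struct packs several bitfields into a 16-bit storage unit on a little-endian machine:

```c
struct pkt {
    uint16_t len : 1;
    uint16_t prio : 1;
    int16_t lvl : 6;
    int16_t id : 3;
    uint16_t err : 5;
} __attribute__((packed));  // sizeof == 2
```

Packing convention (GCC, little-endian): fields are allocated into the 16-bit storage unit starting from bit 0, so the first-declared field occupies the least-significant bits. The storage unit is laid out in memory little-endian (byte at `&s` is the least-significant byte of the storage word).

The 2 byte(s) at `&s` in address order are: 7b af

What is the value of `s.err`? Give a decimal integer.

21

[0]=0x7b [1]=0xaf (little-endian) → word 0xaf7b
len:1 @ bit 0 → (0xaf7b>>0)&0x1 = 0x1
prio:1 @ bit 1 → (0xaf7b>>1)&0x1 = 0x1
lvl:6 @ bit 2 → (0xaf7b>>2)&0x3f = 0x1e
id:3 @ bit 8 → (0xaf7b>>8)&0x7 = 0x7
err:5 @ bit 11 → (0xaf7b>>11)&0x1f = 0x15  ←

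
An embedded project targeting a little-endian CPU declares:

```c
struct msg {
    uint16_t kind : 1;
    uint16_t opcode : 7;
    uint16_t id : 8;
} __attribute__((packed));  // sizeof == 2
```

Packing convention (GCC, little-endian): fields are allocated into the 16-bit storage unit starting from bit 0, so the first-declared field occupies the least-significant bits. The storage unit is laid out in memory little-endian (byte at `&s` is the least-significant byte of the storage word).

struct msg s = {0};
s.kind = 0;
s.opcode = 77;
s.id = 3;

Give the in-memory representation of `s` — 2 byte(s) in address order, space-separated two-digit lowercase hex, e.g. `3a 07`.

9a 03

kind:1 = 0 → 0x0 << 0 → word 0x0000
opcode:7 = 77 → 0x4d << 1 → word 0x009a
id:8 = 3 → 0x3 << 8 → word 0x039a
word = 0x039a → little-endian bytes:
  [0]=0x9a  [1]=0x03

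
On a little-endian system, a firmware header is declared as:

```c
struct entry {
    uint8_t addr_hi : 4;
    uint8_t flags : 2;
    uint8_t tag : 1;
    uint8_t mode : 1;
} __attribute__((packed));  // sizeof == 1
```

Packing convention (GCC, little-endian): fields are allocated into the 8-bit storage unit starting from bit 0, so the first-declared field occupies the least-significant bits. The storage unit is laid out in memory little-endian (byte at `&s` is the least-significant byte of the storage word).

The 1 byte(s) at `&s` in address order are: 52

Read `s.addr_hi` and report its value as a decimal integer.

2

[0]=0x52 (little-endian) → word 0x52
addr_hi [0+:4] = (word>>0) & 0xf = 2  ←
flags [4+:2] = (word>>4) & 0x3 = 1
tag [6+:1] = (word>>6) & 0x1 = 1
mode [7+:1] = (word>>7) & 0x1 = 0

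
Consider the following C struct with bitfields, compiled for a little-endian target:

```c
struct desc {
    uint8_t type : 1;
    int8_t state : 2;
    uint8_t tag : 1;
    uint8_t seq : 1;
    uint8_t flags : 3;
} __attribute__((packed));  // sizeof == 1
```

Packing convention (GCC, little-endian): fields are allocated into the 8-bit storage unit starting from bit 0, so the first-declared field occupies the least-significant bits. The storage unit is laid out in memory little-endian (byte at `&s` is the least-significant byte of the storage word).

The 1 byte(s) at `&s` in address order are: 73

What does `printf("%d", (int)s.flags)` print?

3

[0]=0x73 (little-endian) → word 0x73
type:1 @ bit 0 → (0x73>>0)&0x1 = 0x1
state:2 @ bit 1 → (0x73>>1)&0x3 = 0x1
tag:1 @ bit 3 → (0x73>>3)&0x1 = 0x0
seq:1 @ bit 4 → (0x73>>4)&0x1 = 0x1
flags:3 @ bit 5 → (0x73>>5)&0x7 = 0x3  ←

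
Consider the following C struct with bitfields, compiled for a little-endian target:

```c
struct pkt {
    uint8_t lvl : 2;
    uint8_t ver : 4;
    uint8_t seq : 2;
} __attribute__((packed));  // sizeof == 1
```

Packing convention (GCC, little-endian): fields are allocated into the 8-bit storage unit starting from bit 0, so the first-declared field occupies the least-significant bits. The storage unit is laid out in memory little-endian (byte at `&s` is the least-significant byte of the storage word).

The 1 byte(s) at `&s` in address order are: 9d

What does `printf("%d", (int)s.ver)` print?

7

[0]=0x9d (little-endian) → word 0x9d
lvl [0+:2] = (word>>0) & 0x3 = 1
ver [2+:4] = (word>>2) & 0xf = 7  ←
seq [6+:2] = (word>>6) & 0x3 = 2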